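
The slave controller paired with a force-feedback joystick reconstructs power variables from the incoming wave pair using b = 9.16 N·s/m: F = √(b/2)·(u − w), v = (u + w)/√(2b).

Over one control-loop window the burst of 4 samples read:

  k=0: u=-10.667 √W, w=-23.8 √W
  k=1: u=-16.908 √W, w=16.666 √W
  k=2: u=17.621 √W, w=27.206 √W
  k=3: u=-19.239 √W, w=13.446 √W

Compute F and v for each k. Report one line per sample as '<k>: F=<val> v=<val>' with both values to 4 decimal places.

k=0: u−w=13.1330, u+w=-34.4670; √(b/2)=2.1401, √(2b)=4.2802; F=2.1401×13.133=28.1058, v=-34.4670/4.2802=-8.0527
k=1: u−w=-33.5740, u+w=-0.2420; √(b/2)=2.1401, √(2b)=4.2802; F=2.1401×(-33.574)=-71.8515, v=-0.2420/4.2802=-0.0565
k=2: u−w=-9.5850, u+w=44.8270; √(b/2)=2.1401, √(2b)=4.2802; F=2.1401×(-9.585)=-20.5128, v=44.8270/4.2802=10.4731
k=3: u−w=-32.6850, u+w=-5.7930; √(b/2)=2.1401, √(2b)=4.2802; F=2.1401×(-32.685)=-69.9490, v=-5.7930/4.2802=-1.3534

0: F=28.1058 v=-8.0527
1: F=-71.8515 v=-0.0565
2: F=-20.5128 v=10.4731
3: F=-69.9490 v=-1.3534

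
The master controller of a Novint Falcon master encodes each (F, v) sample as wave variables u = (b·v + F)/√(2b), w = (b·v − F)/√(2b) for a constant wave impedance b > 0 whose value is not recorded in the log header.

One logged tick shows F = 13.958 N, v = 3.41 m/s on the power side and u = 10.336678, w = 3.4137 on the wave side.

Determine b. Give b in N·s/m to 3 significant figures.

b = 8.13 N·s/m

u + w = 13.750378;  u + w = √(2b)·v, so √(2b) = 13.750378/3.41 = 4.032369.
b = (√(2b))²/2 = 16.259999/2 = 8.130000.
(Check via u − w = 2F/√(2b): u − w = 6.922978, 2F/√(2b) = 6.922978.)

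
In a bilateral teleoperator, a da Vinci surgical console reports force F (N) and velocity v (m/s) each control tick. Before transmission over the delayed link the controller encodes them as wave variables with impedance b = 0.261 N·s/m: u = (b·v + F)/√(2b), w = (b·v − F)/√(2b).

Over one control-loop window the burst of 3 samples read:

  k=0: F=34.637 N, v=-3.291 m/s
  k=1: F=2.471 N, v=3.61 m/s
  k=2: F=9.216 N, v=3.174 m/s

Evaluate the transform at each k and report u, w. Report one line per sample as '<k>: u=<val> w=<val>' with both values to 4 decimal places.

0: u=46.7519 w=-49.1296
1: u=4.7242 w=-2.1160
2: u=13.9024 w=-11.6092

k=0: b·v=0.261×(-3.291)=-0.8590; √(2b)=0.7225; u=(-0.8590+34.637)/0.7225=46.7519, w=(-0.8590−34.637)/0.7225=-49.1296
k=1: b·v=0.261×3.61=0.9422; √(2b)=0.7225; u=(0.9422+2.471)/0.7225=4.7242, w=(0.9422−2.471)/0.7225=-2.1160
k=2: b·v=0.261×3.174=0.8284; √(2b)=0.7225; u=(0.8284+9.216)/0.7225=13.9024, w=(0.8284−9.216)/0.7225=-11.6092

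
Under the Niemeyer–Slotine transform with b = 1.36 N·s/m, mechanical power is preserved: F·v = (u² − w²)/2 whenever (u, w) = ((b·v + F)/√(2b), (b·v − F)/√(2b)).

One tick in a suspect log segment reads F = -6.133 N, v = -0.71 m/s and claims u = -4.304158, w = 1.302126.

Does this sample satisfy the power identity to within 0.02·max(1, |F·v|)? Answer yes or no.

F·v = (-6.133)×(-0.71) = 4.354430 W.
(u² − w²)/2 = (18.525776 − 1.695532)/2 = 8.415122 W.
|Δ| = 4.060692;  2% of max(1, |F·v|) = 0.087089.

no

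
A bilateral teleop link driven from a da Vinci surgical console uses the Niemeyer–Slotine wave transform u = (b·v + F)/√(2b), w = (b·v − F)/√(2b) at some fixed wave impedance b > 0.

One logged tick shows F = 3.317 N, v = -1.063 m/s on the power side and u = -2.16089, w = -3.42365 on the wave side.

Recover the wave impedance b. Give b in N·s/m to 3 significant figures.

b = 13.8 N·s/m

u + w = -5.5845;  u + w = √(2b)·v, so √(2b) = -5.5845/(-1.063) = 5.2536.
b = (√(2b))²/2 = 27.5999/2 = 13.8000.
(Check via u − w = 2F/√(2b): u − w = 1.2628, 2F/√(2b) = 1.2628.)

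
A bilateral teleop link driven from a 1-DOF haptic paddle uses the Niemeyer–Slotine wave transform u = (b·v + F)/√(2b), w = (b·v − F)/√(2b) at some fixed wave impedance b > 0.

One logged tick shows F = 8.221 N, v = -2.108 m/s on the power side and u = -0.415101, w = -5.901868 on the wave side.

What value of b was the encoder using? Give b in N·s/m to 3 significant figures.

u + w = -6.316969;  u + w = √(2b)·v, so √(2b) = -6.316969/(-2.108) = 2.996665.
b = (√(2b))²/2 = 8.979999/2 = 4.489999.
(Check via u − w = 2F/√(2b): u − w = 5.486767, 2F/√(2b) = 5.486767.)

b = 4.49 N·s/m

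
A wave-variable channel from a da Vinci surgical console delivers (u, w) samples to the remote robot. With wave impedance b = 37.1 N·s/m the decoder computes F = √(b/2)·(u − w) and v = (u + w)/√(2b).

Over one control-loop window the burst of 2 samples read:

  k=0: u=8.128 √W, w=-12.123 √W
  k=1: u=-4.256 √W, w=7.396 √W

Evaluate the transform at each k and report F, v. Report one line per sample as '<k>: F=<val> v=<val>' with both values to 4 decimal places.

k=0: u−w=20.2510, u+w=-3.9950; √(b/2)=4.3070, √(2b)=8.6139; F=4.3070×20.251=87.2205, v=-3.9950/8.6139=-0.4638
k=1: u−w=-11.6520, u+w=3.1400; √(b/2)=4.3070, √(2b)=8.6139; F=4.3070×(-11.652)=-50.1848, v=3.1400/8.6139=0.3645

0: F=87.2205 v=-0.4638
1: F=-50.1848 v=0.3645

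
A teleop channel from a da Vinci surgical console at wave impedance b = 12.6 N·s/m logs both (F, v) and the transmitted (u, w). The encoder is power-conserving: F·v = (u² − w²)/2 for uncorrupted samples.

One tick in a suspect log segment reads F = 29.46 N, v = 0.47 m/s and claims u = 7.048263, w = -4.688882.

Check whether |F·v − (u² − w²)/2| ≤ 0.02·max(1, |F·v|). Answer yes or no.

F·v = 29.46×0.47 = 13.846200 W.
(u² − w²)/2 = (49.678011 − 21.985614)/2 = 13.846198 W.
|Δ| = 0.000002;  2% of max(1, |F·v|) = 0.276924.

yes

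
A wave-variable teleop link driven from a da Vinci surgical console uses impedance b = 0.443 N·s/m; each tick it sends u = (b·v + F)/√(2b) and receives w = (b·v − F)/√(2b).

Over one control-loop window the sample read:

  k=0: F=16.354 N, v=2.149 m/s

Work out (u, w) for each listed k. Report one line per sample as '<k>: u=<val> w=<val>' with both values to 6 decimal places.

0: u=18.385693 w=-16.362892

k=0: b·v=0.443×2.149=0.952007; √(2b)=0.941276; u=(0.952007+16.354)/0.941276=18.385693, w=(0.952007−16.354)/0.941276=-16.362892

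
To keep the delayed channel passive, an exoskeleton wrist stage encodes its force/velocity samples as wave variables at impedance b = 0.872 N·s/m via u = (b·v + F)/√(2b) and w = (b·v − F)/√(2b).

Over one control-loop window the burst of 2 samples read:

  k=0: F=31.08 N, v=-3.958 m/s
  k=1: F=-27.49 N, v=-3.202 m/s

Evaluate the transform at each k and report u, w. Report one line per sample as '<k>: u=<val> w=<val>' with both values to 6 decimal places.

k=0: b·v=0.872×(-3.958)=-3.451376; √(2b)=1.320606; u=(-3.451376+31.08)/1.320606=20.921172, w=(-3.451376−31.08)/1.320606=-26.148131
k=1: b·v=0.872×(-3.202)=-2.792144; √(2b)=1.320606; u=(-2.792144+(-27.49))/1.320606=-22.930492, w=(-2.792144−(-27.49))/1.320606=18.701912

0: u=20.921172 w=-26.148131
1: u=-22.930492 w=18.701912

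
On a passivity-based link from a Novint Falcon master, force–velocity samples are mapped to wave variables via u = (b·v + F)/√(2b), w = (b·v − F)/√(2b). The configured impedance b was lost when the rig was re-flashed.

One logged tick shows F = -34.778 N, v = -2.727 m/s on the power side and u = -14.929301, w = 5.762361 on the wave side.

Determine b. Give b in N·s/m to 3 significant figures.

u + w = -9.166940;  u + w = √(2b)·v, so √(2b) = -9.166940/(-2.727) = 3.361547.
b = (√(2b))²/2 = 11.300002/2 = 5.650001.
(Check via u − w = 2F/√(2b): u − w = -20.691662, 2F/√(2b) = -20.691661.)

b = 5.65 N·s/m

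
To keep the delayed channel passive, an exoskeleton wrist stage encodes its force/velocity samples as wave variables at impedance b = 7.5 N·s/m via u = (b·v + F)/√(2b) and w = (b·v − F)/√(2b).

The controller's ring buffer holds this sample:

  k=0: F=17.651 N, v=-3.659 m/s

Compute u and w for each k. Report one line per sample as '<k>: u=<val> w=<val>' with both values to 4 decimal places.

k=0: b·v=7.5×(-3.659)=-27.4425; √(2b)=3.8730; u=(-27.4425+17.651)/3.8730=-2.5282, w=(-27.4425−17.651)/3.8730=-11.6431

0: u=-2.5282 w=-11.6431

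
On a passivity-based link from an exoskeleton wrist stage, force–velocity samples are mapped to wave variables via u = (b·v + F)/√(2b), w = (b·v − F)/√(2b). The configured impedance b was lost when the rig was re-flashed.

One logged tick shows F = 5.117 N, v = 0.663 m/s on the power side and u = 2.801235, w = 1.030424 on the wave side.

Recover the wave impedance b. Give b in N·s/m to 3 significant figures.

b = 16.7 N·s/m

u + w = 3.831659;  u + w = √(2b)·v, so √(2b) = 3.831659/0.663 = 5.779275.
b = (√(2b))²/2 = 33.400014/2 = 16.700007.
(Check via u − w = 2F/√(2b): u − w = 1.770811, 2F/√(2b) = 1.770811.)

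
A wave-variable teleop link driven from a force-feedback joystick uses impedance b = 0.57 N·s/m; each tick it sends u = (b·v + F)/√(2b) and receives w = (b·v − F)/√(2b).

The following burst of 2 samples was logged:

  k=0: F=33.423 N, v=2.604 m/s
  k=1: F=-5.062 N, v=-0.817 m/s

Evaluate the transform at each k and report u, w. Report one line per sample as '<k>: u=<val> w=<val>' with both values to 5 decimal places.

k=0: b·v=0.57×2.604=1.48428; √(2b)=1.06771; u=(1.48428+33.423)/1.06771=32.69366, w=(1.48428−33.423)/1.06771=-29.91335
k=1: b·v=0.57×(-0.817)=-0.46569; √(2b)=1.06771; u=(-0.46569+(-5.062))/1.06771=-5.17716, w=(-0.46569−(-5.062))/1.06771=4.30484

0: u=32.69366 w=-29.91335
1: u=-5.17716 w=4.30484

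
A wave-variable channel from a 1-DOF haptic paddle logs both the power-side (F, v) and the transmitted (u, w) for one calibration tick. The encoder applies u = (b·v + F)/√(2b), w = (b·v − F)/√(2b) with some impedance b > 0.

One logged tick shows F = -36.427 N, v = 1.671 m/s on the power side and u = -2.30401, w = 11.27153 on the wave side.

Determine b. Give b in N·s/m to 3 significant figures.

b = 14.4 N·s/m

u + w = 8.9675;  u + w = √(2b)·v, so √(2b) = 8.9675/1.671 = 5.3666.
b = (√(2b))²/2 = 28.8000/2 = 14.4000.
(Check via u − w = 2F/√(2b): u − w = -13.5755, 2F/√(2b) = -13.5756.)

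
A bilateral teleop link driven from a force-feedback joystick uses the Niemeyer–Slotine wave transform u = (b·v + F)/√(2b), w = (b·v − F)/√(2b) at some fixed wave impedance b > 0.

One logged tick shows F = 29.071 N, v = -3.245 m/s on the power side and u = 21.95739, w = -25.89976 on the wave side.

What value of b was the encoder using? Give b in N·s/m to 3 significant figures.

b = 0.738 N·s/m

u + w = -3.94237;  u + w = √(2b)·v, so √(2b) = -3.94237/(-3.245) = 1.21491.
b = (√(2b))²/2 = 1.47600/2 = 0.73800.
(Check via u − w = 2F/√(2b): u − w = 47.85715, 2F/√(2b) = 47.85720.)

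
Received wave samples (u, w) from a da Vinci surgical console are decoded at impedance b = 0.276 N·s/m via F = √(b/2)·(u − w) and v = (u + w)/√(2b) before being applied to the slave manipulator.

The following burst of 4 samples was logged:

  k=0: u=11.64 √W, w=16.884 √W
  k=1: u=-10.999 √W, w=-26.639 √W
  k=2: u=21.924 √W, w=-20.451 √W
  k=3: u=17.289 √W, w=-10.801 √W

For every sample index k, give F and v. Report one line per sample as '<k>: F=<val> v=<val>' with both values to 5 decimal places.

0: F=-1.94806 v=38.39201
1: F=5.81000 v=-50.65905
2: F=15.74161 v=1.98259
3: F=10.43497 v=8.73255

k=0: u−w=-5.24400, u+w=28.52400; √(b/2)=0.37148, √(2b)=0.74297; F=0.37148×(-5.244)=-1.94806, v=28.52400/0.74297=38.39201
k=1: u−w=15.64000, u+w=-37.63800; √(b/2)=0.37148, √(2b)=0.74297; F=0.37148×15.64=5.81000, v=-37.63800/0.74297=-50.65905
k=2: u−w=42.37500, u+w=1.47300; √(b/2)=0.37148, √(2b)=0.74297; F=0.37148×42.375=15.74161, v=1.47300/0.74297=1.98259
k=3: u−w=28.09000, u+w=6.48800; √(b/2)=0.37148, √(2b)=0.74297; F=0.37148×28.09=10.43497, v=6.48800/0.74297=8.73255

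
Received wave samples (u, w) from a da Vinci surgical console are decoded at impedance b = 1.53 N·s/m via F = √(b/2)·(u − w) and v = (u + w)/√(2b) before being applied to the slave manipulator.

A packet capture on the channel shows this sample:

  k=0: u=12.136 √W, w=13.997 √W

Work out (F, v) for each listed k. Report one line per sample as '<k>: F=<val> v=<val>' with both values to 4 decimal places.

0: F=-1.6277 v=14.9392

k=0: u−w=-1.8610, u+w=26.1330; √(b/2)=0.8746, √(2b)=1.7493; F=0.8746×(-1.861)=-1.6277, v=26.1330/1.7493=14.9392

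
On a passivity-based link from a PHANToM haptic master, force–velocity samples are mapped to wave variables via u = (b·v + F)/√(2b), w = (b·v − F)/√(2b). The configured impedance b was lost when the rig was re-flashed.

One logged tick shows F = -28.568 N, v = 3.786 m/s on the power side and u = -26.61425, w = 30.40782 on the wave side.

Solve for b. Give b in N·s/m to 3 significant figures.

b = 0.502 N·s/m

u + w = 3.79357;  u + w = √(2b)·v, so √(2b) = 3.79357/3.786 = 1.00200.
b = (√(2b))²/2 = 1.00400/2 = 0.50200.
(Check via u − w = 2F/√(2b): u − w = -57.02207, 2F/√(2b) = -57.02199.)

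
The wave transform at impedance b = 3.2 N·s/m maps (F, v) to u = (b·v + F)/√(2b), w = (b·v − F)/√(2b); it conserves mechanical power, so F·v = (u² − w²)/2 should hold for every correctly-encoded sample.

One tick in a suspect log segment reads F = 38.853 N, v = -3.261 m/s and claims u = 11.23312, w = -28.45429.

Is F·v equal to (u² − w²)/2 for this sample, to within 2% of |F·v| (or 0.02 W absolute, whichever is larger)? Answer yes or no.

no

F·v = 38.853×(-3.261) = -126.69963 W.
(u² − w²)/2 = (126.18298 − 809.64662)/2 = -341.73182 W.
|Δ| = 215.03218;  2% of max(1, |F·v|) = 2.53399.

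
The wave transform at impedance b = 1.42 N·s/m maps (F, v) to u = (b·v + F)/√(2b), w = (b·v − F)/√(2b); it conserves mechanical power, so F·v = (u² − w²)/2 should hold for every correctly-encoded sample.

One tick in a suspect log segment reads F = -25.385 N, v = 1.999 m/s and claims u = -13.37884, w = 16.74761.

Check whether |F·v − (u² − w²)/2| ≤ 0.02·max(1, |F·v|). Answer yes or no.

yes

F·v = (-25.385)×1.999 = -50.7446 W.
(u² − w²)/2 = (178.9934 − 280.4824)/2 = -50.7445 W.
|Δ| = 0.0001;  2% of max(1, |F·v|) = 1.0149.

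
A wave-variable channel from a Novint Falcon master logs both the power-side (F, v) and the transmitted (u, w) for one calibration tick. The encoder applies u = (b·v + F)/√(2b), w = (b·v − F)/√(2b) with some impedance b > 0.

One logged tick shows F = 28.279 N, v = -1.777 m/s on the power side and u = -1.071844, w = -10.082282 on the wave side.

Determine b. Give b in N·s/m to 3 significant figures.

u + w = -11.154126;  u + w = √(2b)·v, so √(2b) = -11.154126/(-1.777) = 6.276942.
b = (√(2b))²/2 = 39.400001/2 = 19.700001.
(Check via u − w = 2F/√(2b): u − w = 9.010438, 2F/√(2b) = 9.010438.)

b = 19.7 N·s/m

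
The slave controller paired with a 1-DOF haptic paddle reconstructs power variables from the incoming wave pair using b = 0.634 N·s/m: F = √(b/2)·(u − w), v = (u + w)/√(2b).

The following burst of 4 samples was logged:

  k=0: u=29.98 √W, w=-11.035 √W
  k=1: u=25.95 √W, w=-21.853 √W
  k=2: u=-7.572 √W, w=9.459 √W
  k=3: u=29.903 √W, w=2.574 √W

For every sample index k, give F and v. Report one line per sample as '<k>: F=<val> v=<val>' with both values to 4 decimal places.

0: F=23.0926 v=16.8242
1: F=26.9144 v=3.6384
2: F=-9.5889 v=1.6758
3: F=15.3870 v=28.8414

k=0: u−w=41.0150, u+w=18.9450; √(b/2)=0.5630, √(2b)=1.1261; F=0.5630×41.015=23.0926, v=18.9450/1.1261=16.8242
k=1: u−w=47.8030, u+w=4.0970; √(b/2)=0.5630, √(2b)=1.1261; F=0.5630×47.803=26.9144, v=4.0970/1.1261=3.6384
k=2: u−w=-17.0310, u+w=1.8870; √(b/2)=0.5630, √(2b)=1.1261; F=0.5630×(-17.031)=-9.5889, v=1.8870/1.1261=1.6758
k=3: u−w=27.3290, u+w=32.4770; √(b/2)=0.5630, √(2b)=1.1261; F=0.5630×27.329=15.3870, v=32.4770/1.1261=28.8414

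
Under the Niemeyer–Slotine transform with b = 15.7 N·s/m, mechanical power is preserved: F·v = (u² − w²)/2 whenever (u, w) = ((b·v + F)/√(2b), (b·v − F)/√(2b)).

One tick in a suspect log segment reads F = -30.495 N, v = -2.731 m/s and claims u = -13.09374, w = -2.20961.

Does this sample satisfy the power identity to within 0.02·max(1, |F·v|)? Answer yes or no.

F·v = (-30.495)×(-2.731) = 83.28185 W.
(u² − w²)/2 = (171.44603 − 4.88238)/2 = 83.28183 W.
|Δ| = 0.00002;  2% of max(1, |F·v|) = 1.66564.

yes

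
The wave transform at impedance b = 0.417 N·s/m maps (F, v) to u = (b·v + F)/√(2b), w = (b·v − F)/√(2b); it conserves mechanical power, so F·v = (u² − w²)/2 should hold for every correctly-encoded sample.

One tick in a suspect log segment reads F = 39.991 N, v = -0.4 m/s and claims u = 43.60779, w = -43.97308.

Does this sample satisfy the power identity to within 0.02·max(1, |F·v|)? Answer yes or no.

F·v = 39.991×(-0.4) = -15.99640 W.
(u² − w²)/2 = (1901.63935 − 1933.63176)/2 = -15.99621 W.
|Δ| = 0.00019;  2% of max(1, |F·v|) = 0.31993.

yes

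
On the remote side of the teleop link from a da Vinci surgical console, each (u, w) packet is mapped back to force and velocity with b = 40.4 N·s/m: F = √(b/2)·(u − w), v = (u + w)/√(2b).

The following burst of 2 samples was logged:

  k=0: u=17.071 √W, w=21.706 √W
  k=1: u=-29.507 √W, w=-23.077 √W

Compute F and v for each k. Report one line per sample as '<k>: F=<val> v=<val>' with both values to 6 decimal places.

k=0: u−w=-4.635000, u+w=38.777000; √(b/2)=4.494441, √(2b)=8.988882; F=4.494441×(-4.635)=-20.831734, v=38.777000/8.988882=4.313885
k=1: u−w=-6.430000, u+w=-52.584000; √(b/2)=4.494441, √(2b)=8.988882; F=4.494441×(-6.43)=-28.899256, v=-52.584000/8.988882=-5.849893

0: F=-20.831734 v=4.313885
1: F=-28.899256 v=-5.849893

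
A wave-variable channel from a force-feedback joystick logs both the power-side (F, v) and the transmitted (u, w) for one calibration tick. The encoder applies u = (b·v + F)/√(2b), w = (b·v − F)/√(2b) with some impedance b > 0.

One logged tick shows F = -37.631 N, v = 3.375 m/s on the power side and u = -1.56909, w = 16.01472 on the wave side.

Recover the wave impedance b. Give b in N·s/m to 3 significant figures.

b = 9.16 N·s/m

u + w = 14.4456;  u + w = √(2b)·v, so √(2b) = 14.4456/3.375 = 4.2802.
b = (√(2b))²/2 = 18.3200/2 = 9.1600.
(Check via u − w = 2F/√(2b): u − w = -17.5838, 2F/√(2b) = -17.5838.)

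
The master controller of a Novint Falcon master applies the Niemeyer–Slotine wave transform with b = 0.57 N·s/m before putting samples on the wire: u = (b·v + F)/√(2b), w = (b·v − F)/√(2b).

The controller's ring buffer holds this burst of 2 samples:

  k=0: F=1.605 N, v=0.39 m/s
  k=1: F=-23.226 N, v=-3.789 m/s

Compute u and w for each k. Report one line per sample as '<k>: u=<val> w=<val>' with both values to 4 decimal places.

k=0: b·v=0.57×0.39=0.2223; √(2b)=1.0677; u=(0.2223+1.605)/1.0677=1.7114, w=(0.2223−1.605)/1.0677=-1.2950
k=1: b·v=0.57×(-3.789)=-2.1597; √(2b)=1.0677; u=(-2.1597+(-23.226))/1.0677=-23.7759, w=(-2.1597−(-23.226))/1.0677=19.7304

0: u=1.7114 w=-1.2950
1: u=-23.7759 w=19.7304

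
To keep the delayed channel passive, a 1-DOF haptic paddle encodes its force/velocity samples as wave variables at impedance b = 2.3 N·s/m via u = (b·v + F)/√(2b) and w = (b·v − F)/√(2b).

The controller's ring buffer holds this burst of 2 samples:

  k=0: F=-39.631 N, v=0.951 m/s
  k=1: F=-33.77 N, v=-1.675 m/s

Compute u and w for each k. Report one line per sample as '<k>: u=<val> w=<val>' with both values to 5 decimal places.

k=0: b·v=2.3×0.951=2.18730; √(2b)=2.14476; u=(2.18730+(-39.631))/2.14476=-17.45822, w=(2.18730−(-39.631))/2.14476=19.49788
k=1: b·v=2.3×(-1.675)=-3.85250; √(2b)=2.14476; u=(-3.85250+(-33.77))/2.14476=-17.54158, w=(-3.85250−(-33.77))/2.14476=13.94911

0: u=-17.45822 w=19.49788
1: u=-17.54158 w=13.94911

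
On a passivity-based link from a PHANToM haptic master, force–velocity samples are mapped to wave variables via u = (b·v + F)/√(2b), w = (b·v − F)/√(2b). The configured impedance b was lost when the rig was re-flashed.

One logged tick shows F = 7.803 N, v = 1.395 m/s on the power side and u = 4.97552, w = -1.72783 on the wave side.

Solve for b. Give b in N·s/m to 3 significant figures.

u + w = 3.2477;  u + w = √(2b)·v, so √(2b) = 3.2477/1.395 = 2.3281.
b = (√(2b))²/2 = 5.4200/2 = 2.7100.
(Check via u − w = 2F/√(2b): u − w = 6.7034, 2F/√(2b) = 6.7033.)

b = 2.71 N·s/m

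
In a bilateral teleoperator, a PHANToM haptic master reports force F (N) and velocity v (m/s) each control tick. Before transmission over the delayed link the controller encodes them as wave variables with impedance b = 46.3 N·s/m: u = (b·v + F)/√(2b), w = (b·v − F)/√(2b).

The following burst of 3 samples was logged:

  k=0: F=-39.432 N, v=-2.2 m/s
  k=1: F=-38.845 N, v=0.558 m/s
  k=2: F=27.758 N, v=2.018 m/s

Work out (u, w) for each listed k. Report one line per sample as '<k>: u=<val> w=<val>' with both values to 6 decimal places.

0: u=-14.682908 w=-6.487449
1: u=-1.351943 w=6.721515
2: u=12.594076 w=6.824915

k=0: b·v=46.3×(-2.2)=-101.860000; √(2b)=9.622889; u=(-101.860000+(-39.432))/9.622889=-14.682908, w=(-101.860000−(-39.432))/9.622889=-6.487449
k=1: b·v=46.3×0.558=25.835400; √(2b)=9.622889; u=(25.835400+(-38.845))/9.622889=-1.351943, w=(25.835400−(-38.845))/9.622889=6.721515
k=2: b·v=46.3×2.018=93.433400; √(2b)=9.622889; u=(93.433400+27.758)/9.622889=12.594076, w=(93.433400−27.758)/9.622889=6.824915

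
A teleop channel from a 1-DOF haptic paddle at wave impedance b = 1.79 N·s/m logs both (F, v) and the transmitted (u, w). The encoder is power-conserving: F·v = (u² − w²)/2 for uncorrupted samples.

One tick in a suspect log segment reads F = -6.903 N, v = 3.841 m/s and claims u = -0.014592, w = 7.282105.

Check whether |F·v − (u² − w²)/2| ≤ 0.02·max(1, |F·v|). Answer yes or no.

yes

F·v = (-6.903)×3.841 = -26.514423 W.
(u² − w²)/2 = (0.000213 − 53.029053)/2 = -26.514420 W.
|Δ| = 0.000003;  2% of max(1, |F·v|) = 0.530288.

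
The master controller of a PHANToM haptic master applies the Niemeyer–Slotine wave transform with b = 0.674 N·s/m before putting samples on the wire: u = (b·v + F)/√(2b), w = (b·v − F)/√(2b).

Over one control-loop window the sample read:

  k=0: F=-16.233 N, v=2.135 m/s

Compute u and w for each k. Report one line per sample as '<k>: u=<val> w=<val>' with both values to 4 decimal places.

k=0: b·v=0.674×2.135=1.4390; √(2b)=1.1610; u=(1.4390+(-16.233))/1.1610=-12.7421, w=(1.4390−(-16.233))/1.1610=15.2209

0: u=-12.7421 w=15.2209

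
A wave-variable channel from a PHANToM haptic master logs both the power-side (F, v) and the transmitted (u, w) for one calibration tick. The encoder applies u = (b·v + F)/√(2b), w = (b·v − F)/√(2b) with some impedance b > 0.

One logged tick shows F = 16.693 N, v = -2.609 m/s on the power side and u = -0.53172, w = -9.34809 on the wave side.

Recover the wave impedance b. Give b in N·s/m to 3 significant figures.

b = 7.17 N·s/m

u + w = -9.8798;  u + w = √(2b)·v, so √(2b) = -9.8798/(-2.609) = 3.7868.
b = (√(2b))²/2 = 14.3400/2 = 7.1700.
(Check via u − w = 2F/√(2b): u − w = 8.8164, 2F/√(2b) = 8.8164.)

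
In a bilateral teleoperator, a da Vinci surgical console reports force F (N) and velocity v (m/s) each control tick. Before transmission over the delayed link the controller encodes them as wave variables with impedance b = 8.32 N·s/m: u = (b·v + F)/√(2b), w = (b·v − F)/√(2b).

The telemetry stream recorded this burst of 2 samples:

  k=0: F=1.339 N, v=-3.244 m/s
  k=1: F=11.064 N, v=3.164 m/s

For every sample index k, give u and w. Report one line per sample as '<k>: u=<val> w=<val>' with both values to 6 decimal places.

k=0: b·v=8.32×(-3.244)=-26.990080; √(2b)=4.079216; u=(-26.990080+1.339)/4.079216=-6.288238, w=(-26.990080−1.339)/4.079216=-6.944737
k=1: b·v=8.32×3.164=26.324480; √(2b)=4.079216; u=(26.324480+11.064)/4.079216=9.165605, w=(26.324480−11.064)/4.079216=3.741033

0: u=-6.288238 w=-6.944737
1: u=9.165605 w=3.741033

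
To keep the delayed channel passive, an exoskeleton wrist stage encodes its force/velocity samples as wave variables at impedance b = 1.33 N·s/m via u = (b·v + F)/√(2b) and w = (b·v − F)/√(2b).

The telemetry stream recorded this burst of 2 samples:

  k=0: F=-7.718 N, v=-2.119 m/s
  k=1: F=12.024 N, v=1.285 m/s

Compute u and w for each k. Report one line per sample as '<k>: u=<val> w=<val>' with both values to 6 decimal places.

k=0: b·v=1.33×(-2.119)=-2.818270; √(2b)=1.630951; u=(-2.818270+(-7.718))/1.630951=-6.460202, w=(-2.818270−(-7.718))/1.630951=3.004217
k=1: b·v=1.33×1.285=1.709050; √(2b)=1.630951; u=(1.709050+12.024)/1.630951=8.420273, w=(1.709050−12.024)/1.630951=-6.324502

0: u=-6.460202 w=3.004217
1: u=8.420273 w=-6.324502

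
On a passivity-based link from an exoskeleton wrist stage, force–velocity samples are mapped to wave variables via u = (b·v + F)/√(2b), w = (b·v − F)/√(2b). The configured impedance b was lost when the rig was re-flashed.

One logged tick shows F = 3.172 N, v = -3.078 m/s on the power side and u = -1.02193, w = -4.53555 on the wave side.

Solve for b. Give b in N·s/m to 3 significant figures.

u + w = -5.5575;  u + w = √(2b)·v, so √(2b) = -5.5575/(-3.078) = 1.8055.
b = (√(2b))²/2 = 3.2600/2 = 1.6300.
(Check via u − w = 2F/√(2b): u − w = 3.5136, 2F/√(2b) = 3.5136.)

b = 1.63 N·s/m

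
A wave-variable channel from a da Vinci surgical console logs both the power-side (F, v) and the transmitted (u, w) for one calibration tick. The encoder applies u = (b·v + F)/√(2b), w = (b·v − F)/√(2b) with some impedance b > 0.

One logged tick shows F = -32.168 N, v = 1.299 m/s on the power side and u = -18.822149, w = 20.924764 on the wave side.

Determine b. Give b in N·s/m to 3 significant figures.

u + w = 2.102615;  u + w = √(2b)·v, so √(2b) = 2.102615/1.299 = 1.618641.
b = (√(2b))²/2 = 2.620000/2 = 1.310000.
(Check via u − w = 2F/√(2b): u − w = -39.746913, 2F/√(2b) = -39.746917.)

b = 1.31 N·s/m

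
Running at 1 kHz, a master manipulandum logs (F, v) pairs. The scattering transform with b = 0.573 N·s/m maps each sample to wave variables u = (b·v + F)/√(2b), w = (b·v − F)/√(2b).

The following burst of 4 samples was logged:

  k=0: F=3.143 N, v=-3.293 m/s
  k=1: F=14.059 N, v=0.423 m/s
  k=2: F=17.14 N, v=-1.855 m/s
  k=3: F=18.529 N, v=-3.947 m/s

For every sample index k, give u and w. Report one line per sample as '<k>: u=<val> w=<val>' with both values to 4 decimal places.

k=0: b·v=0.573×(-3.293)=-1.8869; √(2b)=1.0705; u=(-1.8869+3.143)/1.0705=1.1734, w=(-1.8869−3.143)/1.0705=-4.6986
k=1: b·v=0.573×0.423=0.2424; √(2b)=1.0705; u=(0.2424+14.059)/1.0705=13.3594, w=(0.2424−14.059)/1.0705=-12.9065
k=2: b·v=0.573×(-1.855)=-1.0629; √(2b)=1.0705; u=(-1.0629+17.14)/1.0705=15.0181, w=(-1.0629−17.14)/1.0705=-17.0039
k=3: b·v=0.573×(-3.947)=-2.2616; √(2b)=1.0705; u=(-2.2616+18.529)/1.0705=15.1959, w=(-2.2616−18.529)/1.0705=-19.4212

0: u=1.1734 w=-4.6986
1: u=13.3594 w=-12.9065
2: u=15.0181 w=-17.0039
3: u=15.1959 w=-19.4212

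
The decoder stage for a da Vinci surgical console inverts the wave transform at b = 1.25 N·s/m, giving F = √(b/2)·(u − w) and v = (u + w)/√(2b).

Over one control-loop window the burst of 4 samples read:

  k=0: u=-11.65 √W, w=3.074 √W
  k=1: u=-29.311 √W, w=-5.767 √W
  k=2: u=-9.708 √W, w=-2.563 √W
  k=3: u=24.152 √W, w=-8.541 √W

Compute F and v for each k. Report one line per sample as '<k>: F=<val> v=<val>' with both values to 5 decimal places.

0: F=-11.64034 v=-5.42394
1: F=-18.61317 v=-22.18528
2: F=-5.64862 v=-7.76086
3: F=25.84609 v=9.87326

k=0: u−w=-14.72400, u+w=-8.57600; √(b/2)=0.79057, √(2b)=1.58114; F=0.79057×(-14.724)=-11.64034, v=-8.57600/1.58114=-5.42394
k=1: u−w=-23.54400, u+w=-35.07800; √(b/2)=0.79057, √(2b)=1.58114; F=0.79057×(-23.544)=-18.61317, v=-35.07800/1.58114=-22.18528
k=2: u−w=-7.14500, u+w=-12.27100; √(b/2)=0.79057, √(2b)=1.58114; F=0.79057×(-7.145)=-5.64862, v=-12.27100/1.58114=-7.76086
k=3: u−w=32.69300, u+w=15.61100; √(b/2)=0.79057, √(2b)=1.58114; F=0.79057×32.693=25.84609, v=15.61100/1.58114=9.87326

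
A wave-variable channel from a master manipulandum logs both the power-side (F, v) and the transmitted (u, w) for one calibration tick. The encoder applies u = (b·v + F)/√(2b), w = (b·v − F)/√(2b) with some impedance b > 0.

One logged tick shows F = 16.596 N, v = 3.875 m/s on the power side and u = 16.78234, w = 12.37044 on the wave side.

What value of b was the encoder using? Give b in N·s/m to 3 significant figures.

u + w = 29.15278;  u + w = √(2b)·v, so √(2b) = 29.15278/3.875 = 7.52330.
b = (√(2b))²/2 = 56.60001/2 = 28.30001.
(Check via u − w = 2F/√(2b): u − w = 4.41190, 2F/√(2b) = 4.41189.)

b = 28.3 N·s/m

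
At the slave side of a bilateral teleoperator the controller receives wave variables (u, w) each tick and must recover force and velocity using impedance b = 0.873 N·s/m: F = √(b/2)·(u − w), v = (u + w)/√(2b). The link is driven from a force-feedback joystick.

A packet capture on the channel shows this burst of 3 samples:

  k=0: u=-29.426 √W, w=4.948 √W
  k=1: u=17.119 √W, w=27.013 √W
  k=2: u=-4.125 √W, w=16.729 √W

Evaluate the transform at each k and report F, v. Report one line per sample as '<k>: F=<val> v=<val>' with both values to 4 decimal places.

k=0: u−w=-34.3740, u+w=-24.4780; √(b/2)=0.6607, √(2b)=1.3214; F=0.6607×(-34.374)=-22.7103, v=-24.4780/1.3214=-18.5248
k=1: u−w=-9.8940, u+w=44.1320; √(b/2)=0.6607, √(2b)=1.3214; F=0.6607×(-9.894)=-6.5368, v=44.1320/1.3214=33.3988
k=2: u−w=-20.8540, u+w=12.6040; √(b/2)=0.6607, √(2b)=1.3214; F=0.6607×(-20.854)=-13.7779, v=12.6040/1.3214=9.5386

0: F=-22.7103 v=-18.5248
1: F=-6.5368 v=33.3988
2: F=-13.7779 v=9.5386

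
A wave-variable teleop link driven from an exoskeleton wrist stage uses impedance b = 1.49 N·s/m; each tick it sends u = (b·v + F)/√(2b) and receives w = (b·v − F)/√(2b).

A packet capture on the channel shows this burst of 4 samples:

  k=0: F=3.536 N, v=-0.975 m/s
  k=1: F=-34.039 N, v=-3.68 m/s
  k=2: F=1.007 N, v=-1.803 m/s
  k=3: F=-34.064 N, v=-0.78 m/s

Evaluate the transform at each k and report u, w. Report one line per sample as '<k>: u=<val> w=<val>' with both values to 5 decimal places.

0: u=1.20679 w=-2.88991
1: u=-22.89460 w=16.54193
2: u=-0.97289 w=-2.13957
3: u=-20.40599 w=19.05950

k=0: b·v=1.49×(-0.975)=-1.45275; √(2b)=1.72627; u=(-1.45275+3.536)/1.72627=1.20679, w=(-1.45275−3.536)/1.72627=-2.88991
k=1: b·v=1.49×(-3.68)=-5.48320; √(2b)=1.72627; u=(-5.48320+(-34.039))/1.72627=-22.89460, w=(-5.48320−(-34.039))/1.72627=16.54193
k=2: b·v=1.49×(-1.803)=-2.68647; √(2b)=1.72627; u=(-2.68647+1.007)/1.72627=-0.97289, w=(-2.68647−1.007)/1.72627=-2.13957
k=3: b·v=1.49×(-0.78)=-1.16220; √(2b)=1.72627; u=(-1.16220+(-34.064))/1.72627=-20.40599, w=(-1.16220−(-34.064))/1.72627=19.05950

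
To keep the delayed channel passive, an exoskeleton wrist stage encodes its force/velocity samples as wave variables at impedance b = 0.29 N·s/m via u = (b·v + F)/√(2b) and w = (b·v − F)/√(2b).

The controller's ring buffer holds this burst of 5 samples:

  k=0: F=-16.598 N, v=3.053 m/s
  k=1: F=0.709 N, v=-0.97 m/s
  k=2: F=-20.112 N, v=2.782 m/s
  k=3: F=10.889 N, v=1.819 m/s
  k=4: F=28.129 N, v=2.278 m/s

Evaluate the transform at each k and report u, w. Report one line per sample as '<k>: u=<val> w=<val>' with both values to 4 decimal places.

k=0: b·v=0.29×3.053=0.8854; √(2b)=0.7616; u=(0.8854+(-16.598))/0.7616=-20.6317, w=(0.8854−(-16.598))/0.7616=22.9568
k=1: b·v=0.29×(-0.97)=-0.2813; √(2b)=0.7616; u=(-0.2813+0.709)/0.7616=0.5616, w=(-0.2813−0.709)/0.7616=-1.3003
k=2: b·v=0.29×2.782=0.8068; √(2b)=0.7616; u=(0.8068+(-20.112))/0.7616=-25.3490, w=(0.8068−(-20.112))/0.7616=27.4677
k=3: b·v=0.29×1.819=0.5275; √(2b)=0.7616; u=(0.5275+10.889)/0.7616=14.9906, w=(0.5275−10.889)/0.7616=-13.6053
k=4: b·v=0.29×2.278=0.6606; √(2b)=0.7616; u=(0.6606+28.129)/0.7616=37.8026, w=(0.6606−28.129)/0.7616=-36.0677

0: u=-20.6317 w=22.9568
1: u=0.5616 w=-1.3003
2: u=-25.3490 w=27.4677
3: u=14.9906 w=-13.6053
4: u=37.8026 w=-36.0677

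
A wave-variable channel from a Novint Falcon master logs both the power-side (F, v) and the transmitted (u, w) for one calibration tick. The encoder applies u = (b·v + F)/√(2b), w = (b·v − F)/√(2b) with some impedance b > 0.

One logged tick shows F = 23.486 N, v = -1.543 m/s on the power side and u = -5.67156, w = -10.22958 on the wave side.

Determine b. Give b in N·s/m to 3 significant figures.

u + w = -15.90114;  u + w = √(2b)·v, so √(2b) = -15.90114/(-1.543) = 10.30534.
b = (√(2b))²/2 = 106.20004/2 = 53.10002.
(Check via u − w = 2F/√(2b): u − w = 4.55802, 2F/√(2b) = 4.55803.)

b = 53.1 N·s/m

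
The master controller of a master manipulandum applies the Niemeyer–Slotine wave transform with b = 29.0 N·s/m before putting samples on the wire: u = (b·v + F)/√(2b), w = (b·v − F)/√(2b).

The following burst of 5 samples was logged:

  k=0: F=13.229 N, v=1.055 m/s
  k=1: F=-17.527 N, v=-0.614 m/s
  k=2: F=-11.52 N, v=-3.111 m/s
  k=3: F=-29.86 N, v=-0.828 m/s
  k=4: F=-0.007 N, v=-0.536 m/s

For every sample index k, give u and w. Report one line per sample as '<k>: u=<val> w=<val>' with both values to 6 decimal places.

k=0: b·v=29.0×1.055=30.595000; √(2b)=7.615773; u=(30.595000+13.229)/7.615773=5.754373, w=(30.595000−13.229)/7.615773=2.280268
k=1: b·v=29.0×(-0.614)=-17.806000; √(2b)=7.615773; u=(-17.806000+(-17.527))/7.615773=-4.639450, w=(-17.806000−(-17.527))/7.615773=-0.036634
k=2: b·v=29.0×(-3.111)=-90.219000; √(2b)=7.615773; u=(-90.219000+(-11.52))/7.615773=-13.358985, w=(-90.219000−(-11.52))/7.615773=-10.333685
k=3: b·v=29.0×(-0.828)=-24.012000; √(2b)=7.615773; u=(-24.012000+(-29.86))/7.615773=-7.073740, w=(-24.012000−(-29.86))/7.615773=0.767880
k=4: b·v=29.0×(-0.536)=-15.544000; √(2b)=7.615773; u=(-15.544000+(-0.007))/7.615773=-2.041946, w=(-15.544000−(-0.007))/7.615773=-2.040108

0: u=5.754373 w=2.280268
1: u=-4.639450 w=-0.036634
2: u=-13.358985 w=-10.333685
3: u=-7.073740 w=0.767880
4: u=-2.041946 w=-2.040108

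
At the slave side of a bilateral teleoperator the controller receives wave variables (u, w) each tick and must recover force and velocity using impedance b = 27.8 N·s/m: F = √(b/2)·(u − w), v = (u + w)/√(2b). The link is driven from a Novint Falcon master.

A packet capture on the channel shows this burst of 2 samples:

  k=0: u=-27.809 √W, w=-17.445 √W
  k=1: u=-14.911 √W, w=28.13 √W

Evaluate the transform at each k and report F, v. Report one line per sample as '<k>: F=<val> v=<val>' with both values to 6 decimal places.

k=0: u−w=-10.364000, u+w=-45.254000; √(b/2)=3.728270, √(2b)=7.456541; F=3.728270×(-10.364)=-38.639794, v=-45.254000/7.456541=-6.069034
k=1: u−w=-43.041000, u+w=13.219000; √(b/2)=3.728270, √(2b)=7.456541; F=3.728270×(-43.041)=-160.468485, v=13.219000/7.456541=1.772806

0: F=-38.639794 v=-6.069034
1: F=-160.468485 v=1.772806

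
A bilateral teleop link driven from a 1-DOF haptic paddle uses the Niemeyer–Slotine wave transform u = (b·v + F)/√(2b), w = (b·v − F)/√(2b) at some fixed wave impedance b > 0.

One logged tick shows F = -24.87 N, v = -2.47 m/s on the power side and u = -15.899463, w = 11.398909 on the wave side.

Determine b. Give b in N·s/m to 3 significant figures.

u + w = -4.500554;  u + w = √(2b)·v, so √(2b) = -4.500554/(-2.47) = 1.822087.
b = (√(2b))²/2 = 3.320000/2 = 1.660000.
(Check via u − w = 2F/√(2b): u − w = -27.298372, 2F/√(2b) = -27.298373.)

b = 1.66 N·s/m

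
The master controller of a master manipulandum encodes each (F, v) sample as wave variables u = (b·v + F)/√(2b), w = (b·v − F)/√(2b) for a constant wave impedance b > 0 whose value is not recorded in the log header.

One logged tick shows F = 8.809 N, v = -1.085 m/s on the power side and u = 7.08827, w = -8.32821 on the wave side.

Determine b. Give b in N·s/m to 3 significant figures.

b = 0.653 N·s/m

u + w = -1.2399;  u + w = √(2b)·v, so √(2b) = -1.2399/(-1.085) = 1.1428.
b = (√(2b))²/2 = 1.3060/2 = 0.6530.
(Check via u − w = 2F/√(2b): u − w = 15.4165, 2F/√(2b) = 15.4165.)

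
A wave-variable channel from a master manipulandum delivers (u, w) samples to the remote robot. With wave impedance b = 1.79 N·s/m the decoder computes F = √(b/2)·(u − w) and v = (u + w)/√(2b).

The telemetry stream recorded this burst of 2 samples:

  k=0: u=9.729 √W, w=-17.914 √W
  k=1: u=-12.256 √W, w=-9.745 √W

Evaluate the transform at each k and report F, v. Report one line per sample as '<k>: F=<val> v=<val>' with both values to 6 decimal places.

k=0: u−w=27.643000, u+w=-8.185000; √(b/2)=0.946044, √(2b)=1.892089; F=0.946044×27.643=26.151505, v=-8.185000/1.892089=-4.325907
k=1: u−w=-2.511000, u+w=-22.001000; √(b/2)=0.946044, √(2b)=1.892089; F=0.946044×(-2.511)=-2.375517, v=-22.001000/1.892089=-11.627890

0: F=26.151505 v=-4.325907
1: F=-2.375517 v=-11.627890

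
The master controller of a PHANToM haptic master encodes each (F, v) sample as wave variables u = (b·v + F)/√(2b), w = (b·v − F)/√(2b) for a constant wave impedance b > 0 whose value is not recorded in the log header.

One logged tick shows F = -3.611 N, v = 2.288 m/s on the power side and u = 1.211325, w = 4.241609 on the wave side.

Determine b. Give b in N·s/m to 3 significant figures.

b = 2.84 N·s/m

u + w = 5.452934;  u + w = √(2b)·v, so √(2b) = 5.452934/2.288 = 2.383275.
b = (√(2b))²/2 = 5.680001/2 = 2.840001.
(Check via u − w = 2F/√(2b): u − w = -3.030284, 2F/√(2b) = -3.030284.)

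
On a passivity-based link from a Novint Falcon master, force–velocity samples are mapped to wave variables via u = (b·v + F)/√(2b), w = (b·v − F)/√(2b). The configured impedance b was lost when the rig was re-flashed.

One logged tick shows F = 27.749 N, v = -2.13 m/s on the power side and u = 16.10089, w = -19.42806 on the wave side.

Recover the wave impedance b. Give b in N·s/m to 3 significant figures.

b = 1.22 N·s/m

u + w = -3.32717;  u + w = √(2b)·v, so √(2b) = -3.32717/(-2.13) = 1.56205.
b = (√(2b))²/2 = 2.44001/2 = 1.22000.
(Check via u − w = 2F/√(2b): u − w = 35.52895, 2F/√(2b) = 35.52891.)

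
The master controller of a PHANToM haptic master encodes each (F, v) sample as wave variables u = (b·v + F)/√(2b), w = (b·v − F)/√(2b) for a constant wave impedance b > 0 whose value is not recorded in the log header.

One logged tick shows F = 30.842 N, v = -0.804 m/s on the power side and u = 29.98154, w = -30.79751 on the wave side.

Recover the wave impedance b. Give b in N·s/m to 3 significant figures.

b = 0.515 N·s/m

u + w = -0.8160;  u + w = √(2b)·v, so √(2b) = -0.8160/(-0.804) = 1.0149.
b = (√(2b))²/2 = 1.0300/2 = 0.5150.
(Check via u − w = 2F/√(2b): u − w = 60.7790, 2F/√(2b) = 60.7791.)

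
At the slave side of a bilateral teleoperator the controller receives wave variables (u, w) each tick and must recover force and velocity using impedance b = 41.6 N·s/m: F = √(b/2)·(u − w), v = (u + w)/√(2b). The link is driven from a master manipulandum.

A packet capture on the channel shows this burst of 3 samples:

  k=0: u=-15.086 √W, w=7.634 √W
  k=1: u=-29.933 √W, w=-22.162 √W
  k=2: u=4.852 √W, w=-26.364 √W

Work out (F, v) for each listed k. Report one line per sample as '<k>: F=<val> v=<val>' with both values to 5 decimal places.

0: F=-103.61914 v=-0.81698
1: F=-35.44121 v=-5.71129
2: F=142.36686 v=-2.35841

k=0: u−w=-22.72000, u+w=-7.45200; √(b/2)=4.56070, √(2b)=9.12140; F=4.56070×(-22.72)=-103.61914, v=-7.45200/9.12140=-0.81698
k=1: u−w=-7.77100, u+w=-52.09500; √(b/2)=4.56070, √(2b)=9.12140; F=4.56070×(-7.771)=-35.44121, v=-52.09500/9.12140=-5.71129
k=2: u−w=31.21600, u+w=-21.51200; √(b/2)=4.56070, √(2b)=9.12140; F=4.56070×31.216=142.36686, v=-21.51200/9.12140=-2.35841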